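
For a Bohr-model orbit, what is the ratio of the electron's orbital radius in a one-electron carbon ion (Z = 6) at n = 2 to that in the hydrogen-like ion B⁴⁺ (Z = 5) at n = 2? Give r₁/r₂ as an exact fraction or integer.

r ∝ Z^-1 · n^2
r₁/r₂ = (6/5)^-1 · (2/2)^2 = 5/6

5/6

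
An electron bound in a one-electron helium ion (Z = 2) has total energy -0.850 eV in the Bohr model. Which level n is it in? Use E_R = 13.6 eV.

E_n = −E_R Z²/n² ⇒ n² = E_R Z²/(−E_n) = 13.6 × 2² / 0.850 ≈ 64.00
n = 8

8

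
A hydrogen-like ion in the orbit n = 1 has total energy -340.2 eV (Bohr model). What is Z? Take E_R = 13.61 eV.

5

E_n = −E_R Z²/n² ⇒ Z² = −E_n n²/E_R = 340.2 × 1² / 13.61 ≈ 25.00
Z = 5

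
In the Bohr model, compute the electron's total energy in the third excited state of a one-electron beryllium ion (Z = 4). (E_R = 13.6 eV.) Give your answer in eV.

E_n = −E_R·Z²/n² = −13.6 × 4²/4² = -13.6 eV

-13.6 eV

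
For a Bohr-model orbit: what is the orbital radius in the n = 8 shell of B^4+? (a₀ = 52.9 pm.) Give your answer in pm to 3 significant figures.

r_n = n²a₀/Z = 8² × 52.9 / 5
    = 64 × 52.9 / 5 = 677 pm

677 pm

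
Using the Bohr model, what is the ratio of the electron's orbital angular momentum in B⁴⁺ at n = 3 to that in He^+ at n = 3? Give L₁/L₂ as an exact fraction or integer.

1

L = nℏ is independent of Z.
L₁/L₂ = n₁/n₂ = 3/3 = 1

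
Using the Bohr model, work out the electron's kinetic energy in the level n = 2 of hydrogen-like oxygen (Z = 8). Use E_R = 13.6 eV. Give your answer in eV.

218 eV

For a Coulomb orbit the virial theorem gives K = −E_n.
E_n = −E_R·Z²/n², so K = E_R·Z²/n² = 13.6 × 8²/2² = 218 eV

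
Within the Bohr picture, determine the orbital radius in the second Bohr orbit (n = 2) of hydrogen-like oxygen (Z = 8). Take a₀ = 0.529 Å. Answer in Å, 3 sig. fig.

r_n = n²a₀/Z = 2² × 0.529 / 8
    = 4 × 0.529 / 8 = 0.265 Å

0.265 Å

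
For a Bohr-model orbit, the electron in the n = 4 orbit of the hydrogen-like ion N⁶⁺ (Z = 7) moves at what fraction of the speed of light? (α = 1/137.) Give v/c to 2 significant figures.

v_n = Zαc/n, so v/c = Zα/n = 7 × 0.0073 / 4 = 0.013

0.013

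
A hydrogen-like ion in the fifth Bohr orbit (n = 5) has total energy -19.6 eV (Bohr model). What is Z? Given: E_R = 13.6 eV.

E_n = −E_R Z²/n² ⇒ Z² = −E_n n²/E_R = 19.6 × 5² / 13.6 ≈ 36.03
Z = 6

6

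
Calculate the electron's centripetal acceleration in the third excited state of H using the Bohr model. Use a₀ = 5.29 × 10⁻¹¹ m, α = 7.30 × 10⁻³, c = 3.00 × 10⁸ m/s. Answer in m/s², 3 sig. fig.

3.54 × 10²⁰ m/s²

r = n²a₀/Z = 8.46 × 10⁻¹⁰ m, v = Zαc/n = 5.47 × 10⁵ m/s
a = v²/r = (5.47 × 10⁵)² / 8.46 × 10⁻¹⁰ = 3.54 × 10²⁰ m/s²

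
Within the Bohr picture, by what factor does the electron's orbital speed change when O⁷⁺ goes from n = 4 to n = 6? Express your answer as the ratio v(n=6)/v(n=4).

v ∝ Z^1 · n^-1; with Z fixed, v ∝ n^-1.
v(n=6)/v(n=4) = (6/4)^-1 = 2/3

2/3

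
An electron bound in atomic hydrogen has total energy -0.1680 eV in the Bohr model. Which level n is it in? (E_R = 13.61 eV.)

E_n = −E_R Z²/n² ⇒ n² = E_R Z²/(−E_n) = 13.61 × 1² / 0.1680 ≈ 81.01
n = 9

9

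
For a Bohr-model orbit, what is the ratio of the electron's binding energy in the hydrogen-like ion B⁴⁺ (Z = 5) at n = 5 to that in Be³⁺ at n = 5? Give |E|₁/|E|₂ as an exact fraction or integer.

|E| ∝ Z^2 · n^-2
|E|₁/|E|₂ = (5/4)^2 · (5/5)^-2 = 25/16

25/16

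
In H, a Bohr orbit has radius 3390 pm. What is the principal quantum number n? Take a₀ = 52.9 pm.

8

r_n = n²a₀/Z ⇒ n² = rZ/a₀ = 3390 × 1 / 52.9 ≈ 64.08
n = 8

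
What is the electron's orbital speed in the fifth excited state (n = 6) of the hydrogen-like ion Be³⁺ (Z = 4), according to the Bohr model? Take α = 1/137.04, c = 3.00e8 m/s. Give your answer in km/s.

1460 km/s

v_n = Zαc/n = 4 × 0.00730 × 3.00e8 / 6
    = 1460 km/s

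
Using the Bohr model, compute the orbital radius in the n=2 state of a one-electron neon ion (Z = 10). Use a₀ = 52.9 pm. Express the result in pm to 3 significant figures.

21.2 pm

r_n = n²a₀/Z = 2² × 52.9 / 10
    = 4 × 52.9 / 10 = 21.2 pm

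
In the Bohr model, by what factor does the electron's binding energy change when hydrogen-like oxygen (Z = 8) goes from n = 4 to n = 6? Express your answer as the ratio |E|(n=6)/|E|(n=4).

|E| ∝ Z^2 · n^-2; with Z fixed, |E| ∝ n^-2.
|E|(n=6)/|E|(n=4) = (6/4)^-2 = 4/9

4/9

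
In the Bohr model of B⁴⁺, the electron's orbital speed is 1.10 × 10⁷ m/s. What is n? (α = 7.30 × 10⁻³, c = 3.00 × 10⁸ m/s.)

1

v_n = Zαc/n ⇒ n = Zαc/v = 5 × 0.00730 × 3.00 × 10⁸ / 1.10 × 10⁷ ≈ 1.00
n = 1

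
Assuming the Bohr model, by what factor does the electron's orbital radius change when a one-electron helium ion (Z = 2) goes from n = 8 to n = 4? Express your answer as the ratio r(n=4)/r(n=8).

r ∝ Z^-1 · n^2; with Z fixed, r ∝ n^2.
r(n=4)/r(n=8) = (4/8)^2 = 1/4

1/4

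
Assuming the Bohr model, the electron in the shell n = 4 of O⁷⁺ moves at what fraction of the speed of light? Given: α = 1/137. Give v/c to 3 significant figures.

0.0146

v_n = Zαc/n, so v/c = Zα/n = 8 × 0.00730 / 4 = 0.0146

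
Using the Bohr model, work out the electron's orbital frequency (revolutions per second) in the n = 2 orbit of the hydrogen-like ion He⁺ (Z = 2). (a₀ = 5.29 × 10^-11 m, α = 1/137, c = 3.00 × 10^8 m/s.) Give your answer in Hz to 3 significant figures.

r = n²a₀/Z = 1.06 × 10^-10 m, v = Zαc/n = 2.19 × 10^6 m/s
f = v/(2πr) = 3.29 × 10^15 Hz

3.29 × 10^15 Hz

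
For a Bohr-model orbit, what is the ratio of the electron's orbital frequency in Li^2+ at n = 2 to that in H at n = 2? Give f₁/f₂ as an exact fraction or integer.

f ∝ Z^2 · n^-3
f₁/f₂ = (3/1)^2 · (2/2)^-3 = 9

9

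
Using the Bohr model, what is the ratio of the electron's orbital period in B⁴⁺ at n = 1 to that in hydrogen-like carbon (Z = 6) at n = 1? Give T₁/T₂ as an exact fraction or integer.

T ∝ Z^-2 · n^3
T₁/T₂ = (5/6)^-2 · (1/1)^3 = 36/25

36/25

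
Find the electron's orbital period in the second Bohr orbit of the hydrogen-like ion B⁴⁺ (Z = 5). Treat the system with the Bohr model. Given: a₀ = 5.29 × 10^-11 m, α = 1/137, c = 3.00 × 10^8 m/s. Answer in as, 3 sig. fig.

48.6 as

r = n²a₀/Z = 2²·5.29 × 10^-11/5 = 4.23 × 10^-11 m
v = Zαc/n = 5·0.00730·3.00 × 10^8/2 = 5.47 × 10^6 m/s
T = 2πr/v = 4.86 × 10^-17 s = 48.6 as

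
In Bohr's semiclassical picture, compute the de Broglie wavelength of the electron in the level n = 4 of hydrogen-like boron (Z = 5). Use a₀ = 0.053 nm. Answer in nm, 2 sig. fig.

The Bohr quantisation condition is nλ = 2πr_n.
r_n = n²a₀/Z = 0.17 nm
λ = 2πr_n/n = 2π·0.17/4 = 0.27 nm

0.27 nm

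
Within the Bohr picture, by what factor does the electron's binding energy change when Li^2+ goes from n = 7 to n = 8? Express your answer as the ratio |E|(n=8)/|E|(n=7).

|E| ∝ Z^2 · n^-2; with Z fixed, |E| ∝ n^-2.
|E|(n=8)/|E|(n=7) = (8/7)^-2 = 49/64

49/64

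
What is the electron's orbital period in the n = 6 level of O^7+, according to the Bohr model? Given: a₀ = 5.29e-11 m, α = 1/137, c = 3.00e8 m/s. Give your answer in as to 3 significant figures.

r = n²a₀/Z = 6²·5.29e-11/8 = 2.38e-10 m
v = Zαc/n = 8·0.00730·3.00e8/6 = 2.92e6 m/s
T = 2πr/v = 5.12e-16 s = 512 as

512 as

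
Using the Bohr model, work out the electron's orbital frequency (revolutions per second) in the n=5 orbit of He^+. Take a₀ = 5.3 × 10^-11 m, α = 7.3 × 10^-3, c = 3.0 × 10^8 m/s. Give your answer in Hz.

r = n²a₀/Z = 6.6 × 10^-10 m, v = Zαc/n = 8.8 × 10^5 m/s
f = v/(2πr) = 2.1 × 10^14 Hz

2.1 × 10^14 Hz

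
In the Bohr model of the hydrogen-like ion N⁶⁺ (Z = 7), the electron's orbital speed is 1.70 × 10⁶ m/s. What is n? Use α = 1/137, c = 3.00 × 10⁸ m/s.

v_n = Zαc/n ⇒ n = Zαc/v = 7 × 0.00730 × 3.00 × 10⁸ / 1.70 × 10⁶ ≈ 9.02
n = 9

9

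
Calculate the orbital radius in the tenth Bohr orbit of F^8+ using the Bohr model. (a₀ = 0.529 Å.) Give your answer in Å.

r_n = n²a₀/Z = 10² × 0.529 / 9
    = 100 × 0.529 / 9 = 5.88 Å

5.88 Å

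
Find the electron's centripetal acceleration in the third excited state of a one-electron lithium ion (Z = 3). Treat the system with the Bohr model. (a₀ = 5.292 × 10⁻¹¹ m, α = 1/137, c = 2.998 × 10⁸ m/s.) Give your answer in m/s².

r = n²a₀/Z = 2.822 × 10⁻¹⁰ m, v = Zαc/n = 1.641 × 10⁶ m/s
a = v²/r = (1.641 × 10⁶)² / 2.822 × 10⁻¹⁰ = 9.544 × 10²¹ m/s²

9.544 × 10²¹ m/s²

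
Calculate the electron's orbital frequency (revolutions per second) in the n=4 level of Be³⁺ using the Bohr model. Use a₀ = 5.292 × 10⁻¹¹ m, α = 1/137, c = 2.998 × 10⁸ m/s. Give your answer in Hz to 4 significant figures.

r = n²a₀/Z = 2.117 × 10⁻¹⁰ m, v = Zαc/n = 2.188 × 10⁶ m/s
f = v/(2πr) = 1.645 × 10¹⁵ Hz

1.645 × 10¹⁵ Hz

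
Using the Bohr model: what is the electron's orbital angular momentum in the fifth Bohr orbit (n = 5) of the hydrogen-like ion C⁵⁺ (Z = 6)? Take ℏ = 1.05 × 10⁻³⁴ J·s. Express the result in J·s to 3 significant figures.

L_n = nℏ = 5 × 1.05 × 10⁻³⁴ = 5.25 × 10⁻³⁴ J·s

5.25 × 10⁻³⁴ J·s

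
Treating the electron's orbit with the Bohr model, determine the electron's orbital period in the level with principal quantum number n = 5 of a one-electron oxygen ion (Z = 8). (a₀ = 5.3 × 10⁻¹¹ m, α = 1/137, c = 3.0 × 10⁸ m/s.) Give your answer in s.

r = n²a₀/Z = 5²·5.3 × 10⁻¹¹/8 = 1.7 × 10⁻¹⁰ m
v = Zαc/n = 8·0.0073·3.0 × 10⁸/5 = 3.5 × 10⁶ m/s
T = 2πr/v = 3.0 × 10⁻¹⁶ s

3.0 × 10⁻¹⁶ s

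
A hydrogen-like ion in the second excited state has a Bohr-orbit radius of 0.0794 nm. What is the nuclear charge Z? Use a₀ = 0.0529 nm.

r_n = n²a₀/Z ⇒ Z = n²a₀/r = 3² × 0.0529 / 0.0794 ≈ 6.00
Z = 6

6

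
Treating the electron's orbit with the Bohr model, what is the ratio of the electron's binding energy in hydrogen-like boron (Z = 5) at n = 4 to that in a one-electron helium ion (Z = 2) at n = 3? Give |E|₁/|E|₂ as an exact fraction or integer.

|E| ∝ Z^2 · n^-2
|E|₁/|E|₂ = (5/2)^2 · (4/3)^-2 = 225/64

225/64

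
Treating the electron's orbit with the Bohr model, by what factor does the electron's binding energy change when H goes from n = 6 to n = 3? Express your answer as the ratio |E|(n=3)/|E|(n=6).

|E| ∝ Z^2 · n^-2; with Z fixed, |E| ∝ n^-2.
|E|(n=3)/|E|(n=6) = (3/6)^-2 = 4

4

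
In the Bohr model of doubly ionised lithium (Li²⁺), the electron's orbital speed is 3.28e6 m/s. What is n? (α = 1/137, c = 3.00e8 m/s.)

v_n = Zαc/n ⇒ n = Zαc/v = 3 × 0.00730 × 3.00e8 / 3.28e6 ≈ 2.00
n = 2

2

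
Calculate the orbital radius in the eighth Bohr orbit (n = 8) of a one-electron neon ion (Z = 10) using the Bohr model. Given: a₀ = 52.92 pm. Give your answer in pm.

338.7 pm

r_n = n²a₀/Z = 8² × 52.92 / 10
    = 64 × 52.92 / 10 = 338.7 pm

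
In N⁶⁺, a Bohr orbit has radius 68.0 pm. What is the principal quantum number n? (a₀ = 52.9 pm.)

3

r_n = n²a₀/Z ⇒ n² = rZ/a₀ = 68.0 × 7 / 52.9 ≈ 9.00
n = 3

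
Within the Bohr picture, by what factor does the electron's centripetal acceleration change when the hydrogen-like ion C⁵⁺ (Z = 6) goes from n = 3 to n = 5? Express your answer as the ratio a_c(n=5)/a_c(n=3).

81/625

a_c ∝ Z^3 · n^-4; with Z fixed, a_c ∝ n^-4.
a_c(n=5)/a_c(n=3) = (5/3)^-4 = 81/625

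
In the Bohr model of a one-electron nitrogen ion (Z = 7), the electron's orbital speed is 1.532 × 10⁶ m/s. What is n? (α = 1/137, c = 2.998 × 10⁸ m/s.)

10

v_n = Zαc/n ⇒ n = Zαc/v = 7 × 0.007299 × 2.998 × 10⁸ / 1.532 × 10⁶ ≈ 10.00
n = 10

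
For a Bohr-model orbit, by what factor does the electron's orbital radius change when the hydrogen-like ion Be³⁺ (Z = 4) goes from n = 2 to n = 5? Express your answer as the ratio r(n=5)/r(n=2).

25/4

r ∝ Z^-1 · n^2; with Z fixed, r ∝ n^2.
r(n=5)/r(n=2) = (5/2)^2 = 25/4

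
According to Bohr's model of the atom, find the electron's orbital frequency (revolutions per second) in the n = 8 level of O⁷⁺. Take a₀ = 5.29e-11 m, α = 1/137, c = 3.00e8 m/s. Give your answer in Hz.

r = n²a₀/Z = 4.23e-10 m, v = Zαc/n = 2.19e6 m/s
f = v/(2πr) = 8.24e14 Hz

8.24e14 Hz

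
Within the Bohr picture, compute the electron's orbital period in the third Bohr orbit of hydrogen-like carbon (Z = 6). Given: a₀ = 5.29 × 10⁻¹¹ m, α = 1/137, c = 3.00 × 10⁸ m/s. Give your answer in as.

r = n²a₀/Z = 3²·5.29 × 10⁻¹¹/6 = 7.94 × 10⁻¹¹ m
v = Zαc/n = 6·0.00730·3.00 × 10⁸/3 = 4.38 × 10⁶ m/s
T = 2πr/v = 1.14 × 10⁻¹⁶ s = 114 as

114 as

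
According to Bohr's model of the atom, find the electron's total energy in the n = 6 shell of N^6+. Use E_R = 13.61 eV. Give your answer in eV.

-18.52 eV

E_n = −E_R·Z²/n² = −13.61 × 7²/6² = -18.52 eV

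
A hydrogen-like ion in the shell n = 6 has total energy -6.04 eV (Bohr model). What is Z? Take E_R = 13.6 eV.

4

E_n = −E_R Z²/n² ⇒ Z² = −E_n n²/E_R = 6.04 × 6² / 13.6 ≈ 15.99
Z = 4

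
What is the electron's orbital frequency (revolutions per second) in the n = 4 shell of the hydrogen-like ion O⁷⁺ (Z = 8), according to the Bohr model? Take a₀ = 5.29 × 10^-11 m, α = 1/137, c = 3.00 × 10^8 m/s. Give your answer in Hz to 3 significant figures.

r = n²a₀/Z = 1.06 × 10^-10 m, v = Zαc/n = 4.38 × 10^6 m/s
f = v/(2πr) = 6.59 × 10^15 Hz

6.59 × 10^15 Hz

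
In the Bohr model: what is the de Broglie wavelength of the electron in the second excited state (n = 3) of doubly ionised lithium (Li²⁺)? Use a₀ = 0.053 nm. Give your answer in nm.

The Bohr quantisation condition is nλ = 2πr_n.
r_n = n²a₀/Z = 0.16 nm
λ = 2πr_n/n = 2π·0.16/3 = 0.33 nm

0.33 nm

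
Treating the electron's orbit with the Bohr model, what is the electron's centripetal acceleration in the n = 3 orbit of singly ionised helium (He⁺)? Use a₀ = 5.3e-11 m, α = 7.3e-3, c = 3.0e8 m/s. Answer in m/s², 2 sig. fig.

r = n²a₀/Z = 2.4e-10 m, v = Zαc/n = 1.5e6 m/s
a = v²/r = (1.5e6)² / 2.4e-10 = 8.9e21 m/s²

8.9e21 m/s²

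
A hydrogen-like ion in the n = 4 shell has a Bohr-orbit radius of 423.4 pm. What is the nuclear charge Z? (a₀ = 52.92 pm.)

r_n = n²a₀/Z ⇒ Z = n²a₀/r = 4² × 52.92 / 423.4 ≈ 2.00
Z = 2

2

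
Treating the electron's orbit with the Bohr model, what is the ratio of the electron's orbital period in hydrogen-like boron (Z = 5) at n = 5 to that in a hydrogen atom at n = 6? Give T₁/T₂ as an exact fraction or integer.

T ∝ Z^-2 · n^3
T₁/T₂ = (5/1)^-2 · (5/6)^3 = 5/216

5/216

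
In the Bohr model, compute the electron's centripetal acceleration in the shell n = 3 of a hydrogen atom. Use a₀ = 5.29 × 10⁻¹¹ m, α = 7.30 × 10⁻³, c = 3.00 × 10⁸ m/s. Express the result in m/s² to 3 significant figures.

r = n²a₀/Z = 4.76 × 10⁻¹⁰ m, v = Zαc/n = 7.30 × 10⁵ m/s
a = v²/r = (7.30 × 10⁵)² / 4.76 × 10⁻¹⁰ = 1.12 × 10²¹ m/s²

1.12 × 10²¹ m/s²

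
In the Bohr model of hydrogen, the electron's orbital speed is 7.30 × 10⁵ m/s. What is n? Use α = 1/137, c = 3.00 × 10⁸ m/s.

3

v_n = Zαc/n ⇒ n = Zαc/v = 1 × 0.00730 × 3.00 × 10⁸ / 7.30 × 10⁵ ≈ 3.00
n = 3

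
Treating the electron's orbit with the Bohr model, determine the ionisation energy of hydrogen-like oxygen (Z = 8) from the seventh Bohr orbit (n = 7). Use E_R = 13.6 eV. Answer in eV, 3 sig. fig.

E_n = −E_R·Z²/n² = −13.6 × 8²/7² eV = -17.8 eV
Ionisation energy = −E_n = 17.8 eV

17.8 eV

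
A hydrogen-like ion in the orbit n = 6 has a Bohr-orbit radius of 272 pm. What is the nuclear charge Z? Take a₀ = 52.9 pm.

7

r_n = n²a₀/Z ⇒ Z = n²a₀/r = 6² × 52.9 / 272 ≈ 7.00
Z = 7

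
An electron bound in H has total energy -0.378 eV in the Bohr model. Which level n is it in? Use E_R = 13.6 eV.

E_n = −E_R Z²/n² ⇒ n² = E_R Z²/(−E_n) = 13.6 × 1² / 0.378 ≈ 35.98
n = 6

6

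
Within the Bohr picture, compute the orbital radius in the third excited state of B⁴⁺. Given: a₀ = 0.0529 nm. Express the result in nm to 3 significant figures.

r_n = n²a₀/Z = 4² × 0.0529 / 5
    = 16 × 0.0529 / 5 = 0.169 nm

0.169 nm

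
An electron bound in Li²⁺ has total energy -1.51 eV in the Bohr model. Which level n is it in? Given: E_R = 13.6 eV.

E_n = −E_R Z²/n² ⇒ n² = E_R Z²/(−E_n) = 13.6 × 3² / 1.51 ≈ 81.06
n = 9

9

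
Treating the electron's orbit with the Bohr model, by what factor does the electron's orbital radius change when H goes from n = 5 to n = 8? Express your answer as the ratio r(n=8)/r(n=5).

64/25

r ∝ Z^-1 · n^2; with Z fixed, r ∝ n^2.
r(n=8)/r(n=5) = (8/5)^2 = 64/25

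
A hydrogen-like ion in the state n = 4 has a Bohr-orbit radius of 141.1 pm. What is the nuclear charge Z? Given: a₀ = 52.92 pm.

6

r_n = n²a₀/Z ⇒ Z = n²a₀/r = 4² × 52.92 / 141.1 ≈ 6.00
Z = 6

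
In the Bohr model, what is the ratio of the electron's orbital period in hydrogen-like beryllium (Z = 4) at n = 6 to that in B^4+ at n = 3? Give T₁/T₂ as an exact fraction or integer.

25/2

T ∝ Z^-2 · n^3
T₁/T₂ = (4/5)^-2 · (6/3)^3 = 25/2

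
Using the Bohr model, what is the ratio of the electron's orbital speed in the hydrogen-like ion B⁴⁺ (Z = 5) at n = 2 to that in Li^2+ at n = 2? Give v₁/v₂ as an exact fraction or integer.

5/3

v ∝ Z^1 · n^-1
v₁/v₂ = (5/3)^1 · (2/2)^-1 = 5/3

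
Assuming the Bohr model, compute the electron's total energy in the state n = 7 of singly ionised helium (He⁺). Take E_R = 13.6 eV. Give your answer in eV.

E_n = −E_R·Z²/n² = −13.6 × 2²/7² = -1.11 eV

-1.11 eV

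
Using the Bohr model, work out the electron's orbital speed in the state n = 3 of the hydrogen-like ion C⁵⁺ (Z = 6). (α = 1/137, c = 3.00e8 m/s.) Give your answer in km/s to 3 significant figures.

v_n = Zαc/n = 6 × 0.00730 × 3.00e8 / 3
    = 4380 km/s

4380 km/s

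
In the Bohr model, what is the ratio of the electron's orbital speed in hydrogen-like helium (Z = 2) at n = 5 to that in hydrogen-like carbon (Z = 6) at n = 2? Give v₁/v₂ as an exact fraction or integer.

v ∝ Z^1 · n^-1
v₁/v₂ = (2/6)^1 · (5/2)^-1 = 2/15

2/15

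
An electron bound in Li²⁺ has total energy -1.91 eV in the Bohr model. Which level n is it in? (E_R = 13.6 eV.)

E_n = −E_R Z²/n² ⇒ n² = E_R Z²/(−E_n) = 13.6 × 3² / 1.91 ≈ 64.08
n = 8

8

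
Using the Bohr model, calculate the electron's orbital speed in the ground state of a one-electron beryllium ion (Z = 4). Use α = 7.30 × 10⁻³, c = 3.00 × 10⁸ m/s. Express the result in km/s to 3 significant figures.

v_n = Zαc/n = 4 × 0.00730 × 3.00 × 10⁸ / 1
    = 8760 km/s

8760 km/s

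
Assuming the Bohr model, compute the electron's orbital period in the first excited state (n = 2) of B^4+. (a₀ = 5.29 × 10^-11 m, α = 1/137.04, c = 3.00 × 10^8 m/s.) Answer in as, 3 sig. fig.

48.6 as

r = n²a₀/Z = 2²·5.29 × 10^-11/5 = 4.23 × 10^-11 m
v = Zαc/n = 5·0.00730·3.00 × 10^8/2 = 5.47 × 10^6 m/s
T = 2πr/v = 4.86 × 10^-17 s = 48.6 as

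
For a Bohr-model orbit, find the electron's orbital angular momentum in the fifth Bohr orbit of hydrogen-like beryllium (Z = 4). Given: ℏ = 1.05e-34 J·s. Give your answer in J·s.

L_n = nℏ = 5 × 1.05e-34 = 5.25e-34 J·s

5.25e-34 J·s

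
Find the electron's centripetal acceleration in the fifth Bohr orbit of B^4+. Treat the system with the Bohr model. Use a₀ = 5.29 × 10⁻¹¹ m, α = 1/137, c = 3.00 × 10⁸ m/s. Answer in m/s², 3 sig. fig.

r = n²a₀/Z = 2.64 × 10⁻¹⁰ m, v = Zαc/n = 2.19 × 10⁶ m/s
a = v²/r = (2.19 × 10⁶)² / 2.64 × 10⁻¹⁰ = 1.81 × 10²² m/s²

1.81 × 10²² m/s²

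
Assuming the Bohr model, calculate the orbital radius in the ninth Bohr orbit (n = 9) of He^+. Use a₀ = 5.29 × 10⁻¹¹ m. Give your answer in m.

r_n = n²a₀/Z = 9² × 5.29 × 10⁻¹¹ / 2
    = 81 × 5.29 × 10⁻¹¹ / 2 = 2.14 × 10⁻⁹ m

2.14 × 10⁻⁹ m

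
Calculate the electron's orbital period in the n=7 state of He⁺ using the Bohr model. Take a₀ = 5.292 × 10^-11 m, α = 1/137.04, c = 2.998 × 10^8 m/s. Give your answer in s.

r = n²a₀/Z = 7²·5.292 × 10^-11/2 = 1.297 × 10^-9 m
v = Zαc/n = 2·0.007297·2.998 × 10^8/7 = 6.251 × 10^5 m/s
T = 2πr/v = 1.303 × 10^-14 s

1.303 × 10^-14 s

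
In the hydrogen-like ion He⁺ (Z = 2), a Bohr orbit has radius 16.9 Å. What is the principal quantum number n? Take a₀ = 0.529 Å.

r_n = n²a₀/Z ⇒ n² = rZ/a₀ = 16.9 × 2 / 0.529 ≈ 63.89
n = 8

8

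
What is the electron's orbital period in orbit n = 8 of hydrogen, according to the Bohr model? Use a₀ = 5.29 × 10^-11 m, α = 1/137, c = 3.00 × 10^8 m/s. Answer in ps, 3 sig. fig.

0.0777 ps

r = n²a₀/Z = 8²·5.29 × 10^-11/1 = 3.39 × 10^-9 m
v = Zαc/n = 1·0.00730·3.00 × 10^8/8 = 2.74 × 10^5 m/s
T = 2πr/v = 7.77 × 10^-14 s = 0.0777 ps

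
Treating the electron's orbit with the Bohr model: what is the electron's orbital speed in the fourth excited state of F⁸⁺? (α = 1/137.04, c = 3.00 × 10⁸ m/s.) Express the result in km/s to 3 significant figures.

3940 km/s

v_n = Zαc/n = 9 × 0.00730 × 3.00 × 10⁸ / 5
    = 3940 km/s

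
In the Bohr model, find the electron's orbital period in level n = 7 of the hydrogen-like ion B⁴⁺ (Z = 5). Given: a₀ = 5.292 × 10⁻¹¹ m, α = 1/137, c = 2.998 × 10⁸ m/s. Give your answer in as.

2085 as

r = n²a₀/Z = 7²·5.292 × 10⁻¹¹/5 = 5.186 × 10⁻¹⁰ m
v = Zαc/n = 5·0.007299·2.998 × 10⁸/7 = 1.563 × 10⁶ m/s
T = 2πr/v = 2.085 × 10⁻¹⁵ s = 2085 as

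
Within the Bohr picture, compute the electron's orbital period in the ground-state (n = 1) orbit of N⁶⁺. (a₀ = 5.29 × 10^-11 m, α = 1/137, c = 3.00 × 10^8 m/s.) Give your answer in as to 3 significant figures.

r = n²a₀/Z = 1²·5.29 × 10^-11/7 = 7.56 × 10^-12 m
v = Zαc/n = 7·0.00730·3.00 × 10^8/1 = 1.53 × 10^7 m/s
T = 2πr/v = 3.10 × 10^-18 s = 3.10 as

3.10 as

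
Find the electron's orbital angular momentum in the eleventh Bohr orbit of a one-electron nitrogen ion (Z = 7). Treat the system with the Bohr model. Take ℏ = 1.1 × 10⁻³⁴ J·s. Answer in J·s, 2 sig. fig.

L_n = nℏ = 11 × 1.1 × 10⁻³⁴ = 1.2 × 10⁻³³ J·s

1.2 × 10⁻³³ J·s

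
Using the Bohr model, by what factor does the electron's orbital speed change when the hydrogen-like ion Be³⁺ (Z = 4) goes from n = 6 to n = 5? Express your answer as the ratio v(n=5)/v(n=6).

6/5

v ∝ Z^1 · n^-1; with Z fixed, v ∝ n^-1.
v(n=5)/v(n=6) = (5/6)^-1 = 6/5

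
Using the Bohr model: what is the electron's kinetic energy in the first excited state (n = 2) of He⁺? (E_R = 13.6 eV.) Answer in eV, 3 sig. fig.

For a Coulomb orbit the virial theorem gives K = −E_n.
E_n = −E_R·Z²/n², so K = E_R·Z²/n² = 13.6 × 2²/2² = 13.6 eV

13.6 eV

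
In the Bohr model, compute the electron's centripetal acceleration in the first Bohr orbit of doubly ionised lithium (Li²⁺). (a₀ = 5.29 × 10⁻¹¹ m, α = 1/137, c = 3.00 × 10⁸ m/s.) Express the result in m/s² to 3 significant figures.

r = n²a₀/Z = 1.76 × 10⁻¹¹ m, v = Zαc/n = 6.57 × 10⁶ m/s
a = v²/r = (6.57 × 10⁶)² / 1.76 × 10⁻¹¹ = 2.45 × 10²⁴ m/s²

2.45 × 10²⁴ m/s²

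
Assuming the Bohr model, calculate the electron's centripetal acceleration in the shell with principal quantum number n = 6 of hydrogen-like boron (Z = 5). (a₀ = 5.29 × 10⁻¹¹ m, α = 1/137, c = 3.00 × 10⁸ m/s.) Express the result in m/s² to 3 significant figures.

8.74 × 10²¹ m/s²

r = n²a₀/Z = 3.81 × 10⁻¹⁰ m, v = Zαc/n = 1.82 × 10⁶ m/s
a = v²/r = (1.82 × 10⁶)² / 3.81 × 10⁻¹⁰ = 8.74 × 10²¹ m/s²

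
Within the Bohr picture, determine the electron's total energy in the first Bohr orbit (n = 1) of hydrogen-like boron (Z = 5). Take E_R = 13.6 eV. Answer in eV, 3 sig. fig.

-340 eV

E_n = −E_R·Z²/n² = −13.6 × 5²/1² = -340 eV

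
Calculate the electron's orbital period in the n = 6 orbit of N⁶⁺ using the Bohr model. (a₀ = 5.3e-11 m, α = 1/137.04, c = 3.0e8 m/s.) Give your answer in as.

670 as

r = n²a₀/Z = 6²·5.3e-11/7 = 2.7e-10 m
v = Zαc/n = 7·0.0073·3.0e8/6 = 2.6e6 m/s
T = 2πr/v = 6.7e-16 s = 670 as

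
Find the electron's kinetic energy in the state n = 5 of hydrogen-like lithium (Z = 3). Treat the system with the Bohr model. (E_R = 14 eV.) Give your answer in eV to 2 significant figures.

5.0 eV

For a Coulomb orbit the virial theorem gives K = −E_n.
E_n = −E_R·Z²/n², so K = E_R·Z²/n² = 14 × 3²/5² = 5.0 eV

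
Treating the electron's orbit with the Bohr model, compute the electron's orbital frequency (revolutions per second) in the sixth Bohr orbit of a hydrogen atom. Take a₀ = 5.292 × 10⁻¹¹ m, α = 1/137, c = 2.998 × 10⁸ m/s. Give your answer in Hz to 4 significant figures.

r = n²a₀/Z = 1.905 × 10⁻⁹ m, v = Zαc/n = 3.647 × 10⁵ m/s
f = v/(2πr) = 3.047 × 10¹³ Hz

3.047 × 10¹³ Hz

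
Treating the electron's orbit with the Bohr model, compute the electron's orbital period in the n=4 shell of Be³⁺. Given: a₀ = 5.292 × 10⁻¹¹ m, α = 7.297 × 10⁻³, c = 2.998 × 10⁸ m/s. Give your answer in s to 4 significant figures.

6.080 × 10⁻¹⁶ s

r = n²a₀/Z = 4²·5.292 × 10⁻¹¹/4 = 2.117 × 10⁻¹⁰ m
v = Zαc/n = 4·0.007297·2.998 × 10⁸/4 = 2.188 × 10⁶ m/s
T = 2πr/v = 6.080 × 10⁻¹⁶ s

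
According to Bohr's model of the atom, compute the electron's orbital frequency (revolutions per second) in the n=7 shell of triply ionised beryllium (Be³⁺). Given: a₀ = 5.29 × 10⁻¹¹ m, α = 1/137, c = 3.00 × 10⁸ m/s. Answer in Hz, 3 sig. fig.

3.07 × 10¹⁴ Hz

r = n²a₀/Z = 6.48 × 10⁻¹⁰ m, v = Zαc/n = 1.25 × 10⁶ m/s
f = v/(2πr) = 3.07 × 10¹⁴ Hz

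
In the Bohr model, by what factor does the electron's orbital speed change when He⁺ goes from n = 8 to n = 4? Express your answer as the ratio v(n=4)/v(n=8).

v ∝ Z^1 · n^-1; with Z fixed, v ∝ n^-1.
v(n=4)/v(n=8) = (4/8)^-1 = 2

2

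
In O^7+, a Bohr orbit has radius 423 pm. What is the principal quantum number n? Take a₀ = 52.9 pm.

r_n = n²a₀/Z ⇒ n² = rZ/a₀ = 423 × 8 / 52.9 ≈ 63.97
n = 8

8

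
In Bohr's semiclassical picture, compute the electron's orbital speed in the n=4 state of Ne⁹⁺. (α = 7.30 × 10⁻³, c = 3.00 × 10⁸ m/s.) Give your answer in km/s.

5480 km/s

v_n = Zαc/n = 10 × 0.00730 × 3.00 × 10⁸ / 4
    = 5480 km/s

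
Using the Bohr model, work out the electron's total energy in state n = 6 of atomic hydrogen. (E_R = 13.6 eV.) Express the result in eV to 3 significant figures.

-0.378 eV

E_n = −E_R·Z²/n² = −13.6 × 1²/6² = -0.378 eV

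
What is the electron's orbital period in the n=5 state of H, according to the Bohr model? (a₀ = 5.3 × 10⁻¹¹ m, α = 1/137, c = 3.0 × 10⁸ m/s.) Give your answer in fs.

r = n²a₀/Z = 5²·5.3 × 10⁻¹¹/1 = 1.3 × 10⁻⁹ m
v = Zαc/n = 1·0.0073·3.0 × 10⁸/5 = 4.4 × 10⁵ m/s
T = 2πr/v = 1.9 × 10⁻¹⁴ s = 19 fs

19 fs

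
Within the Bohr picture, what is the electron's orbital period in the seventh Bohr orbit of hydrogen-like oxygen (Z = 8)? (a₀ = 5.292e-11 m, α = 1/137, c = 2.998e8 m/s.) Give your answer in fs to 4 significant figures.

r = n²a₀/Z = 7²·5.292e-11/8 = 3.241e-10 m
v = Zαc/n = 8·0.007299·2.998e8/7 = 2.501e6 m/s
T = 2πr/v = 8.143e-16 s = 0.8143 fs

0.8143 fs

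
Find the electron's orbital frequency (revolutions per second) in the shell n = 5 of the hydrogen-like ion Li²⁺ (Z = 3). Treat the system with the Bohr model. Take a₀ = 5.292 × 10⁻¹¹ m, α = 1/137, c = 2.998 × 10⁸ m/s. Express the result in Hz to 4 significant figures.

4.739 × 10¹⁴ Hz

r = n²a₀/Z = 4.410 × 10⁻¹⁰ m, v = Zαc/n = 1.313 × 10⁶ m/s
f = v/(2πr) = 4.739 × 10¹⁴ Hz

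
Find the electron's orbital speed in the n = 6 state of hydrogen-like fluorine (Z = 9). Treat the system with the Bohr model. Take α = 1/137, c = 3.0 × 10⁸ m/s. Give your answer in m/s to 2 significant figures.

v_n = Zαc/n = 9 × 0.0073 × 3.0 × 10⁸ / 6
    = 3.3 × 10⁶ m/s

3.3 × 10⁶ m/s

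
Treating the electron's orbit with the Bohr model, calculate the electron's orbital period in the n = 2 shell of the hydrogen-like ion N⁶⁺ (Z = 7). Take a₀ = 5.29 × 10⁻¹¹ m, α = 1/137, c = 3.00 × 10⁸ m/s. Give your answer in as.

r = n²a₀/Z = 2²·5.29 × 10⁻¹¹/7 = 3.02 × 10⁻¹¹ m
v = Zαc/n = 7·0.00730·3.00 × 10⁸/2 = 7.66 × 10⁶ m/s
T = 2πr/v = 2.48 × 10⁻¹⁷ s = 24.8 as

24.8 as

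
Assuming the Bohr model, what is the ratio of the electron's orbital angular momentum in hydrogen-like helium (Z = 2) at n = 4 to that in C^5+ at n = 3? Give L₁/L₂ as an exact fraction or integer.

L = nℏ is independent of Z.
L₁/L₂ = n₁/n₂ = 4/3 = 4/3

4/3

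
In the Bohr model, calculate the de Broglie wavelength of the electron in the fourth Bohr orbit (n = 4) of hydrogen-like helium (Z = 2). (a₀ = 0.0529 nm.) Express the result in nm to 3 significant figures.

The Bohr quantisation condition is nλ = 2πr_n.
r_n = n²a₀/Z = 0.423 nm
λ = 2πr_n/n = 2π·0.423/4 = 0.665 nm

0.665 nm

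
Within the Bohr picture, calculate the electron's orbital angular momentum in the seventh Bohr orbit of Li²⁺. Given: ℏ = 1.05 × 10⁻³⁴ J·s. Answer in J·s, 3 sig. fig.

L_n = nℏ = 7 × 1.05 × 10⁻³⁴ = 7.35 × 10⁻³⁴ J·s

7.35 × 10⁻³⁴ J·s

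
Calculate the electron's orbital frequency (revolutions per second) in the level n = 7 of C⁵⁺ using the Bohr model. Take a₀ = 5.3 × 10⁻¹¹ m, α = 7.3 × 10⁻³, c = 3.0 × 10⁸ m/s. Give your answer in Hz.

r = n²a₀/Z = 4.3 × 10⁻¹⁰ m, v = Zαc/n = 1.9 × 10⁶ m/s
f = v/(2πr) = 6.9 × 10¹⁴ Hz

6.9 × 10¹⁴ Hz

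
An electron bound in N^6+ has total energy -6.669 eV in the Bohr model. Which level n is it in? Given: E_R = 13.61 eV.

10

E_n = −E_R Z²/n² ⇒ n² = E_R Z²/(−E_n) = 13.61 × 7² / 6.669 ≈ 100.00
n = 10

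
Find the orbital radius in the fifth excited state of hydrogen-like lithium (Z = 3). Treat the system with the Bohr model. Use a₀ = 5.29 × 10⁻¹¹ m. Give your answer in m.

r_n = n²a₀/Z = 6² × 5.29 × 10⁻¹¹ / 3
    = 36 × 5.29 × 10⁻¹¹ / 3 = 6.35 × 10⁻¹⁰ m

6.35 × 10⁻¹⁰ m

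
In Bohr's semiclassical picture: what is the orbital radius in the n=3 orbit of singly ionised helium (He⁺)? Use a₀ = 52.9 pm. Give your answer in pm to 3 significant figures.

r_n = n²a₀/Z = 3² × 52.9 / 2
    = 9 × 52.9 / 2 = 238 pm

238 pm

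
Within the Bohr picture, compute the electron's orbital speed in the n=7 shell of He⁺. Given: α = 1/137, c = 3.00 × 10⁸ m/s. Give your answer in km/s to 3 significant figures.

626 km/s

v_n = Zαc/n = 2 × 0.00730 × 3.00 × 10⁸ / 7
    = 626 km/s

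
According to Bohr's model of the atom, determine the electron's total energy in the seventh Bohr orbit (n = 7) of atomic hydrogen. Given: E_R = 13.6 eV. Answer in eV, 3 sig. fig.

E_n = −E_R·Z²/n² = −13.6 × 1²/7² = -0.278 eV

-0.278 eV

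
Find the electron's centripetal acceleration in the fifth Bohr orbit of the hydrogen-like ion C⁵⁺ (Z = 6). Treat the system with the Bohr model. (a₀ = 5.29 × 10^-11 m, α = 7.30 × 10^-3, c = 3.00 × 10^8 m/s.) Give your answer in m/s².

r = n²a₀/Z = 2.20 × 10^-10 m, v = Zαc/n = 2.63 × 10^6 m/s
a = v²/r = (2.63 × 10^6)² / 2.20 × 10^-10 = 3.13 × 10^22 m/s²

3.13 × 10^22 m/s²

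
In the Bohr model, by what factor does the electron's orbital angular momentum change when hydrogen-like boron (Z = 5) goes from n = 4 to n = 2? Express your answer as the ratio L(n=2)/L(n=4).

L = nℏ depends only on n, so L ∝ n.
L(n=2)/L(n=4) = (2/4)^1 = 1/2

1/2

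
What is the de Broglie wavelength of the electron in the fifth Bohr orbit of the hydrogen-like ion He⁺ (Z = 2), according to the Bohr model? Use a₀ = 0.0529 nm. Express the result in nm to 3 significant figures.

0.831 nm

The Bohr quantisation condition is nλ = 2πr_n.
r_n = n²a₀/Z = 0.661 nm
λ = 2πr_n/n = 2π·0.661/5 = 0.831 nm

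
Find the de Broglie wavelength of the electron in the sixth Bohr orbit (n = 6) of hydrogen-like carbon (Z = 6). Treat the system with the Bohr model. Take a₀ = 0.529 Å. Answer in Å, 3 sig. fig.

The Bohr quantisation condition is nλ = 2πr_n.
r_n = n²a₀/Z = 3.17 Å
λ = 2πr_n/n = 2π·3.17/6 = 3.32 Å

3.32 Å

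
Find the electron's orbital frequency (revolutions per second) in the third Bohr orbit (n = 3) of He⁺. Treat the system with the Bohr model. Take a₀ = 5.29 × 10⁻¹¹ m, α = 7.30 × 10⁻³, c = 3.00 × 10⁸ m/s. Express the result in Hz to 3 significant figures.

9.76 × 10¹⁴ Hz

r = n²a₀/Z = 2.38 × 10⁻¹⁰ m, v = Zαc/n = 1.46 × 10⁶ m/s
f = v/(2πr) = 9.76 × 10¹⁴ Hz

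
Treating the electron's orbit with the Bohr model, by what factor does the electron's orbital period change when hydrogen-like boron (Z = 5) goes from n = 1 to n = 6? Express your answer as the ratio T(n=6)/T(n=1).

216

T ∝ Z^-2 · n^3; with Z fixed, T ∝ n^3.
T(n=6)/T(n=1) = (6/1)^3 = 216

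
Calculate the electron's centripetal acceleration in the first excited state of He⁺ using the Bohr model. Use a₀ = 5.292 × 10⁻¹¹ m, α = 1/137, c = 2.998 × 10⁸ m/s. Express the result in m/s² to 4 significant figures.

r = n²a₀/Z = 1.058 × 10⁻¹⁰ m, v = Zαc/n = 2.188 × 10⁶ m/s
a = v²/r = (2.188 × 10⁶)² / 1.058 × 10⁻¹⁰ = 4.525 × 10²² m/s²

4.525 × 10²² m/s²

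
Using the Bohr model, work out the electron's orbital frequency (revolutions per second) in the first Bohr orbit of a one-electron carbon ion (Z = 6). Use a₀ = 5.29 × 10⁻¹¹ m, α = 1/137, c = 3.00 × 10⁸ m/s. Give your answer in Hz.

2.37 × 10¹⁷ Hz

r = n²a₀/Z = 8.82 × 10⁻¹² m, v = Zαc/n = 1.31 × 10⁷ m/s
f = v/(2πr) = 2.37 × 10¹⁷ Hz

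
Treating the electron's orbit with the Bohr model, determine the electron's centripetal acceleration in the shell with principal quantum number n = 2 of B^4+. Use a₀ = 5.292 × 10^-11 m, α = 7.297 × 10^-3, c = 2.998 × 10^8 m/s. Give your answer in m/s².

7.065 × 10^23 m/s²

r = n²a₀/Z = 4.234 × 10^-11 m, v = Zαc/n = 5.469 × 10^6 m/s
a = v²/r = (5.469 × 10^6)² / 4.234 × 10^-11 = 7.065 × 10^23 m/s²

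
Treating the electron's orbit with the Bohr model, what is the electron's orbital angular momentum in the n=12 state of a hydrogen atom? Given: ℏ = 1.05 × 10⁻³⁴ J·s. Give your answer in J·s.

L_n = nℏ = 12 × 1.05 × 10⁻³⁴ = 1.26 × 10⁻³³ J·s

1.26 × 10⁻³³ J·s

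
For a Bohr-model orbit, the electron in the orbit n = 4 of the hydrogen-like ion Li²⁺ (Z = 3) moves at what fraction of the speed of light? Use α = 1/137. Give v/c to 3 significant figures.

0.00547

v_n = Zαc/n, so v/c = Zα/n = 3 × 0.00730 / 4 = 0.00547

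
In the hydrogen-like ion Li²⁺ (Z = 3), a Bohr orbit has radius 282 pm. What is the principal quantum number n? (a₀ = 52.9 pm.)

r_n = n²a₀/Z ⇒ n² = rZ/a₀ = 282 × 3 / 52.9 ≈ 15.99
n = 4

4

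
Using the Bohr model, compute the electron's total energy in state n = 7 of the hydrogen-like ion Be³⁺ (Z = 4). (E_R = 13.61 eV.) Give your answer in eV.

-4.444 eV

E_n = −E_R·Z²/n² = −13.61 × 4²/7² = -4.444 eV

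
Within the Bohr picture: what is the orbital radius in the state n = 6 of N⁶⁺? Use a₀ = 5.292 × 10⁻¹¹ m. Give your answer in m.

r_n = n²a₀/Z = 6² × 5.292 × 10⁻¹¹ / 7
    = 36 × 5.292 × 10⁻¹¹ / 7 = 2.722 × 10⁻¹⁰ m

2.722 × 10⁻¹⁰ m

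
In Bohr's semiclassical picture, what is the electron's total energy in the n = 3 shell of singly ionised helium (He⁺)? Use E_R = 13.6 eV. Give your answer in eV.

E_n = −E_R·Z²/n² = −13.6 × 2²/3² = -6.04 eV

-6.04 eV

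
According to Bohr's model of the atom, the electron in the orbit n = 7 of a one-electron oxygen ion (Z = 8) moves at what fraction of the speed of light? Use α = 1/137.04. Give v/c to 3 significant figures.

v_n = Zαc/n, so v/c = Zα/n = 8 × 0.00730 / 7 = 0.00834

0.00834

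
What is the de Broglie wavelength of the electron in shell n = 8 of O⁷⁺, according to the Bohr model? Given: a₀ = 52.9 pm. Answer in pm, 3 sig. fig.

The Bohr quantisation condition is nλ = 2πr_n.
r_n = n²a₀/Z = 423 pm
λ = 2πr_n/n = 2π·423/8 = 332 pm

332 pm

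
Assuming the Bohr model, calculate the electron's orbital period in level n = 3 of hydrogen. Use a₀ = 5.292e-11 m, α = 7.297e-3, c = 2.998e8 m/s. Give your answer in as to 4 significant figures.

r = n²a₀/Z = 3²·5.292e-11/1 = 4.763e-10 m
v = Zαc/n = 1·0.007297·2.998e8/3 = 7.292e5 m/s
T = 2πr/v = 4.104e-15 s = 4104 as

4104 as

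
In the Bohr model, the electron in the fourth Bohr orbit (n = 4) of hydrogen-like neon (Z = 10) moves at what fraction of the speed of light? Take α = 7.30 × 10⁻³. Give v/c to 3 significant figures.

v_n = Zαc/n, so v/c = Zα/n = 10 × 0.00730 / 4 = 0.0182

0.0182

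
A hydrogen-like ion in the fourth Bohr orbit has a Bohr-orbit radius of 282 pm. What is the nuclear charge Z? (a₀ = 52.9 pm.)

r_n = n²a₀/Z ⇒ Z = n²a₀/r = 4² × 52.9 / 282 ≈ 3.00
Z = 3

3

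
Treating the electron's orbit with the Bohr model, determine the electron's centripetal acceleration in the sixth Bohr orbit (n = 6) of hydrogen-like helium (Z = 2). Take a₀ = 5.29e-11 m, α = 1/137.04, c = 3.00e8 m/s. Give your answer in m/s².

r = n²a₀/Z = 9.52e-10 m, v = Zαc/n = 7.30e5 m/s
a = v²/r = (7.30e5)² / 9.52e-10 = 5.59e20 m/s²

5.59e20 m/s²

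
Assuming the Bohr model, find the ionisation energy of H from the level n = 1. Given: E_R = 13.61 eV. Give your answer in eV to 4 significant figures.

13.61 eV

E_n = −E_R·Z²/n² = −13.61 × 1²/1² eV = -13.61 eV
Ionisation energy = −E_n = 13.61 eV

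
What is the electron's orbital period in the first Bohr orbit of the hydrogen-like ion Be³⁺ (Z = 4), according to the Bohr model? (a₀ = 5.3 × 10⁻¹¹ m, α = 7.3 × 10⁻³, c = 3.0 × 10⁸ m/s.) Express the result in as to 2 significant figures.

9.5 as

r = n²a₀/Z = 1²·5.3 × 10⁻¹¹/4 = 1.3 × 10⁻¹¹ m
v = Zαc/n = 4·0.0073·3.0 × 10⁸/1 = 8.8 × 10⁶ m/s
T = 2πr/v = 9.5 × 10⁻¹⁸ s = 9.5 as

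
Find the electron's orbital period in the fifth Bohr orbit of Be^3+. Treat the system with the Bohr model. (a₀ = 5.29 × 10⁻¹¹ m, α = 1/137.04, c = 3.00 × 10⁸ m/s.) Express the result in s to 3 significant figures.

1.19 × 10⁻¹⁵ s

r = n²a₀/Z = 5²·5.29 × 10⁻¹¹/4 = 3.31 × 10⁻¹⁰ m
v = Zαc/n = 4·0.00730·3.00 × 10⁸/5 = 1.75 × 10⁶ m/s
T = 2πr/v = 1.19 × 10⁻¹⁵ s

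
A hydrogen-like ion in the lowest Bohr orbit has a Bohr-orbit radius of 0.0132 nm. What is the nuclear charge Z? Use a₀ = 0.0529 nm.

r_n = n²a₀/Z ⇒ Z = n²a₀/r = 1² × 0.0529 / 0.0132 ≈ 4.01
Z = 4

4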